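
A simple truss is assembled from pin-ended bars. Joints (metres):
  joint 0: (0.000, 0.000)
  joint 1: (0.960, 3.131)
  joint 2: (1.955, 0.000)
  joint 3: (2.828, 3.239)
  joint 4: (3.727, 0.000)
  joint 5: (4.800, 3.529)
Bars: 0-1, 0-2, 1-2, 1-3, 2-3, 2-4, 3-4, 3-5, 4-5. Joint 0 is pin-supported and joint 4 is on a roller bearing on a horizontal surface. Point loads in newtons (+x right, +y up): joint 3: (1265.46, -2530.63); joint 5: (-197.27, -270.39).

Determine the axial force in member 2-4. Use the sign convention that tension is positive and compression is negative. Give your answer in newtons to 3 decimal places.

N=6 nodes, M=9 members, R=3 reactions → 2N=12, M+R=12
member 0 (0-1): L=3.2749, (cx,cy)=(0.2931,0.9561)
member 1 (0-2): L=1.9550, (cx,cy)=(1.0000,0.0000)
member 2 (1-2): L=3.2853, (cx,cy)=(0.3029,-0.9530)
member 3 (1-3): L=1.8711, (cx,cy)=(0.9983,0.0577)
member 4 (2-3): L=3.3546, (cx,cy)=(0.2602,0.9655)
member 5 (2-4): L=1.7720, (cx,cy)=(1.0000,0.0000)
member 6 (3-4): L=3.3614, (cx,cy)=(0.2674,-0.9636)
member 7 (3-5): L=1.9932, (cx,cy)=(0.9894,0.1455)
member 8 (4-5): L=3.6885, (cx,cy)=(0.2909,0.9568)
solve A·x = −loads:
  F[0-1] = +397.8793 N (tension)
  F[0-2] = +951.5550 N (tension)
  F[1-2] = -384.9972 N (compression)
  F[1-3] = +233.6264 N (tension)
  F[2-3] = +380.0090 N (tension)
  F[2-4] = +736.0592 N (tension)
  F[3-4] = -3039.4598 N (compression)
  F[3-5] = -121.7382 N (compression)
  F[4-5] = -264.0994 N (compression)
  Rx@0 = -1068.1900 N
  Ry@0 = -380.4001 N
  Ry@4 = +3181.4201 N

736.059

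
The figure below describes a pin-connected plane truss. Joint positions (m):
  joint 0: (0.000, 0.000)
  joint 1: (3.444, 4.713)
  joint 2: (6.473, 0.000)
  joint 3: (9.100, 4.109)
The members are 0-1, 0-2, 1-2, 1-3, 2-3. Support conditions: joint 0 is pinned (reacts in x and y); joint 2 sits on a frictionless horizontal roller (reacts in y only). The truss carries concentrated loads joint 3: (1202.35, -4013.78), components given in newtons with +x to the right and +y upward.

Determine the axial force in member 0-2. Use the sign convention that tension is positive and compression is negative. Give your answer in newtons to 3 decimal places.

-545.731

N=4 nodes, M=5 members, R=3 reactions → 2N=8, M+R=8
member 0 (0-1): L=5.8373, (cx,cy)=(0.5900,0.8074)
member 1 (0-2): L=6.4730, (cx,cy)=(1.0000,0.0000)
member 2 (1-2): L=5.6024, (cx,cy)=(0.5407,-0.8412)
member 3 (1-3): L=5.6882, (cx,cy)=(0.9943,-0.1062)
member 4 (2-3): L=4.8770, (cx,cy)=(0.5387,0.8425)
solve A·x = −loads:
  F[0-1] = +2962.8313 N (tension)
  F[0-2] = -545.7314 N (compression)
  F[1-2] = -3291.4473 N (compression)
  F[1-3] = +3547.6873 N (tension)
  F[2-3] = -4316.8488 N (compression)
  Rx@0 = -1202.3500 N
  Ry@0 = -2392.1916 N
  Ry@2 = +6405.9716 N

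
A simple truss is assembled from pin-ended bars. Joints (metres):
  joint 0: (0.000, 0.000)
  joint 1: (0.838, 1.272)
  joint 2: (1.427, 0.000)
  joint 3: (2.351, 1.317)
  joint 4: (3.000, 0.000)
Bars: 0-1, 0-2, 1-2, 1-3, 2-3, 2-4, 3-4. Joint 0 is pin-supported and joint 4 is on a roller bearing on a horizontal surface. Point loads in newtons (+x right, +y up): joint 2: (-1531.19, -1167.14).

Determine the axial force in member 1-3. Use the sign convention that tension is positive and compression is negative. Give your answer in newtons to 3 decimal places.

N=5 nodes, M=7 members, R=3 reactions → 2N=10, M+R=10
member 0 (0-1): L=1.5232, (cx,cy)=(0.5501,0.8351)
member 1 (0-2): L=1.4270, (cx,cy)=(1.0000,0.0000)
member 2 (1-2): L=1.4018, (cx,cy)=(0.4202,-0.9074)
member 3 (1-3): L=1.5137, (cx,cy)=(0.9996,0.0297)
member 4 (2-3): L=1.6088, (cx,cy)=(0.5743,0.8186)
member 5 (2-4): L=1.5730, (cx,cy)=(1.0000,0.0000)
member 6 (3-4): L=1.4682, (cx,cy)=(0.4420,-0.8970)
solve A·x = −loads:
  F[0-1] = -732.8391 N (compression)
  F[0-2] = -1128.0208 N (compression)
  F[1-2] = +652.1981 N (tension)
  F[1-3] = -677.5150 N (compression)
  F[2-3] = +702.7836 N (tension)
  F[2-4] = +273.5802 N (tension)
  F[3-4] = -618.9179 N (compression)
  Rx@0 = +1531.1900 N
  Ry@0 = +611.9704 N
  Ry@4 = +555.1696 N

-677.515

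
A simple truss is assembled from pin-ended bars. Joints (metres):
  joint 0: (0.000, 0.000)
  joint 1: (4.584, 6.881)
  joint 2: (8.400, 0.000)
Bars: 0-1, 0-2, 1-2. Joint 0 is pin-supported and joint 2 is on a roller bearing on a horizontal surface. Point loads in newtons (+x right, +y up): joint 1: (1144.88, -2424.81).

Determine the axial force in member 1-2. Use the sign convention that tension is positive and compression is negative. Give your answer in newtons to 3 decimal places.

-2585.526

N=3 nodes, M=3 members, R=3 reactions → 2N=6, M+R=6
member 0 (0-1): L=8.2681, (cx,cy)=(0.5544,0.8322)
member 1 (0-2): L=8.4000, (cx,cy)=(1.0000,0.0000)
member 2 (1-2): L=7.8683, (cx,cy)=(0.4850,-0.8745)
solve A·x = −loads:
  F[0-1] = -196.7098 N (compression)
  F[0-2] = +1253.9400 N (tension)
  F[1-2] = -2585.5257 N (compression)
  Rx@0 = -1144.8800 N
  Ry@0 = +163.7090 N
  Ry@2 = +2261.1010 N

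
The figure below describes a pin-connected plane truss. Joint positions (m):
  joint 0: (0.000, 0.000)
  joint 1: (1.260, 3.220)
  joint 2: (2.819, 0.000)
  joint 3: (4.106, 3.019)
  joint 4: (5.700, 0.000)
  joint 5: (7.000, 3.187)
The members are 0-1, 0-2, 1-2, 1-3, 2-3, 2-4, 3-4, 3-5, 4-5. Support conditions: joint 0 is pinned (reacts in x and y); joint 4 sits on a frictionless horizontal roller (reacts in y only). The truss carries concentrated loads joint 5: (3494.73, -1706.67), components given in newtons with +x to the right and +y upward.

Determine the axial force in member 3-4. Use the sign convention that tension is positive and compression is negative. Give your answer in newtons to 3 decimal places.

N=6 nodes, M=9 members, R=3 reactions → 2N=12, M+R=12
member 0 (0-1): L=3.4577, (cx,cy)=(0.3644,0.9312)
member 1 (0-2): L=2.8190, (cx,cy)=(1.0000,0.0000)
member 2 (1-2): L=3.5776, (cx,cy)=(0.4358,-0.9001)
member 3 (1-3): L=2.8531, (cx,cy)=(0.9975,-0.0704)
member 4 (2-3): L=3.2819, (cx,cy)=(0.3922,0.9199)
member 5 (2-4): L=2.8810, (cx,cy)=(1.0000,0.0000)
member 6 (3-4): L=3.4140, (cx,cy)=(0.4669,-0.8843)
member 7 (3-5): L=2.8989, (cx,cy)=(0.9983,0.0580)
member 8 (4-5): L=3.4419, (cx,cy)=(0.3777,0.9259)
solve A·x = −loads:
  F[0-1] = +2516.2330 N (tension)
  F[0-2] = +2577.8163 N (tension)
  F[1-2] = -2770.0868 N (compression)
  F[1-3] = +2129.3328 N (tension)
  F[2-3] = +2710.3333 N (tension)
  F[2-4] = +307.8215 N (tension)
  F[3-4] = -2367.9965 N (compression)
  F[3-5] = +4299.7646 N (tension)
  F[4-5] = -2112.3146 N (compression)
  Rx@0 = -3494.7300 N
  Ry@0 = -2343.2238 N
  Ry@4 = +4049.8938 N

-2367.997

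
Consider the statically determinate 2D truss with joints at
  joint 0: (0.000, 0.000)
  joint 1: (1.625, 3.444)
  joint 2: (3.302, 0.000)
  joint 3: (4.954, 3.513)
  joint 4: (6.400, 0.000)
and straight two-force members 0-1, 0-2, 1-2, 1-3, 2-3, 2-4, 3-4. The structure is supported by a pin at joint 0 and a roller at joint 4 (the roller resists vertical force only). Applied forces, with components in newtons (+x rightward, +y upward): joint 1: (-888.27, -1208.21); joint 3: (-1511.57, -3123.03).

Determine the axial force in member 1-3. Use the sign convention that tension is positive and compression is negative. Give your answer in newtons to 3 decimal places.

N=5 nodes, M=7 members, R=3 reactions → 2N=10, M+R=10
member 0 (0-1): L=3.8081, (cx,cy)=(0.4267,0.9044)
member 1 (0-2): L=3.3020, (cx,cy)=(1.0000,0.0000)
member 2 (1-2): L=3.8306, (cx,cy)=(0.4378,-0.8991)
member 3 (1-3): L=3.3297, (cx,cy)=(0.9998,0.0207)
member 4 (2-3): L=3.8820, (cx,cy)=(0.4255,0.9049)
member 5 (2-4): L=3.0980, (cx,cy)=(1.0000,0.0000)
member 6 (3-4): L=3.7990, (cx,cy)=(0.3806,-0.9247)
solve A·x = −loads:
  F[0-1] = -3222.9216 N (compression)
  F[0-2] = -1024.5549 N (compression)
  F[1-2] = +1868.0306 N (tension)
  F[1-3] = -1305.1021 N (compression)
  F[2-3] = -1855.9369 N (compression)
  F[2-4] = +583.0438 N (tension)
  F[3-4] = -1531.7837 N (compression)
  Rx@0 = +2399.8400 N
  Ry@0 = +2914.7580 N
  Ry@4 = +1416.4820 N

-1305.102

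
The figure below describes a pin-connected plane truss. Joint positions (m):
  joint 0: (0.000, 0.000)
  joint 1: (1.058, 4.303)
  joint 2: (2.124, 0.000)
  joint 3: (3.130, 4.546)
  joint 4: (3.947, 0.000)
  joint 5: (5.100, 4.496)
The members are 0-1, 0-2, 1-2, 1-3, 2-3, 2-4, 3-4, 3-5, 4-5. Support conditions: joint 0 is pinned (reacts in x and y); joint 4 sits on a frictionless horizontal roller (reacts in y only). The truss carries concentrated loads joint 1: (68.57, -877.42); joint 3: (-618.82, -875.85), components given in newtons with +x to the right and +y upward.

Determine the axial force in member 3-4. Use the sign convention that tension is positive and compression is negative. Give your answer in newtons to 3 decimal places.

N=6 nodes, M=9 members, R=3 reactions → 2N=12, M+R=12
member 0 (0-1): L=4.4312, (cx,cy)=(0.2388,0.9711)
member 1 (0-2): L=2.1240, (cx,cy)=(1.0000,0.0000)
member 2 (1-2): L=4.4331, (cx,cy)=(0.2405,-0.9707)
member 3 (1-3): L=2.0862, (cx,cy)=(0.9932,0.1165)
member 4 (2-3): L=4.6560, (cx,cy)=(0.2161,0.9764)
member 5 (2-4): L=1.8230, (cx,cy)=(1.0000,0.0000)
member 6 (3-4): L=4.6188, (cx,cy)=(0.1769,-0.9842)
member 7 (3-5): L=1.9706, (cx,cy)=(0.9997,-0.0254)
member 8 (4-5): L=4.6415, (cx,cy)=(0.2484,0.9687)
solve A·x = −loads:
  F[0-1] = -1505.0274 N (compression)
  F[0-2] = -190.9041 N (compression)
  F[1-2] = +534.5033 N (tension)
  F[1-3] = -560.2589 N (compression)
  F[2-3] = -531.3715 N (compression)
  F[2-4] = +52.4367 N (tension)
  F[3-4] = -296.4459 N (compression)
  F[3-5] = -0.0000 N (tension)
  F[4-5] = +0.0000 N (tension)
  Rx@0 = +550.2500 N
  Ry@0 = +1461.4986 N
  Ry@4 = +291.7714 N

-296.446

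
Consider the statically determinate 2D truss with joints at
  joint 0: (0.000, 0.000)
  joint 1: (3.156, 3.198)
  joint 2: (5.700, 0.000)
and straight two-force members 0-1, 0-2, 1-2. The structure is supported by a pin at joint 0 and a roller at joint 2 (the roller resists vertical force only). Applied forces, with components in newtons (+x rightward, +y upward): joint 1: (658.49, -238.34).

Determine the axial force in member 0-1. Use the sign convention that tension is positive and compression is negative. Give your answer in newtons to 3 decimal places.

369.606

N=3 nodes, M=3 members, R=3 reactions → 2N=6, M+R=6
member 0 (0-1): L=4.4931, (cx,cy)=(0.7024,0.7118)
member 1 (0-2): L=5.7000, (cx,cy)=(1.0000,0.0000)
member 2 (1-2): L=4.0865, (cx,cy)=(0.6225,-0.7826)
solve A·x = −loads:
  F[0-1] = +369.6059 N (tension)
  F[0-2] = +398.8723 N (tension)
  F[1-2] = -640.7135 N (compression)
  Rx@0 = -658.4900 N
  Ry@0 = -263.0726 N
  Ry@2 = +501.4126 N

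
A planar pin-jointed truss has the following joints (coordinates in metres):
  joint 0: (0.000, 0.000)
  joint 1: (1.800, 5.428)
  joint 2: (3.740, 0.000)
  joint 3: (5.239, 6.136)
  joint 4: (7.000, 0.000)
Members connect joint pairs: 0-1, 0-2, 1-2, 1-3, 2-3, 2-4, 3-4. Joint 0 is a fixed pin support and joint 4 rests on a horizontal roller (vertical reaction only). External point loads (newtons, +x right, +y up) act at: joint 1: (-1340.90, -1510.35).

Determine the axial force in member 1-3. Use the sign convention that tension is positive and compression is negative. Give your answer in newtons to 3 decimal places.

N=5 nodes, M=7 members, R=3 reactions → 2N=10, M+R=10
member 0 (0-1): L=5.7187, (cx,cy)=(0.3148,0.9492)
member 1 (0-2): L=3.7400, (cx,cy)=(1.0000,0.0000)
member 2 (1-2): L=5.7643, (cx,cy)=(0.3366,-0.9417)
member 3 (1-3): L=3.5111, (cx,cy)=(0.9795,0.2016)
member 4 (2-3): L=6.3164, (cx,cy)=(0.2373,0.9714)
member 5 (2-4): L=3.2600, (cx,cy)=(1.0000,0.0000)
member 6 (3-4): L=6.3837, (cx,cy)=(0.2759,-0.9612)
solve A·x = −loads:
  F[0-1] = -2277.5081 N (compression)
  F[0-2] = -624.0349 N (compression)
  F[1-2] = +771.4207 N (tension)
  F[1-3] = +372.0509 N (tension)
  F[2-3] = -747.7810 N (compression)
  F[2-4] = -186.9474 N (compression)
  F[3-4] = +677.6922 N (tension)
  Rx@0 = +1340.9000 N
  Ry@0 = +2161.7465 N
  Ry@4 = -651.3965 N

372.051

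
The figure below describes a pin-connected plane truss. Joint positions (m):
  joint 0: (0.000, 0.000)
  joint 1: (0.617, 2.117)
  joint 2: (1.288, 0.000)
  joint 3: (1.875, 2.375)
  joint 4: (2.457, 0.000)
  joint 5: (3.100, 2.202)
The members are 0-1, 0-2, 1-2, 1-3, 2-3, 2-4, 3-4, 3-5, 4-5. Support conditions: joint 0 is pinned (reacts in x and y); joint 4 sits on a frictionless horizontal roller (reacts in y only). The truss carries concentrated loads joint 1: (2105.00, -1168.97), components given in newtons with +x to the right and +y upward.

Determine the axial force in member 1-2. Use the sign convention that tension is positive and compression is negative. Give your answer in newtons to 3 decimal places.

N=6 nodes, M=9 members, R=3 reactions → 2N=12, M+R=12
member 0 (0-1): L=2.2051, (cx,cy)=(0.2798,0.9601)
member 1 (0-2): L=1.2880, (cx,cy)=(1.0000,0.0000)
member 2 (1-2): L=2.2208, (cx,cy)=(0.3021,-0.9533)
member 3 (1-3): L=1.2842, (cx,cy)=(0.9796,0.2009)
member 4 (2-3): L=2.4465, (cx,cy)=(0.2399,0.9708)
member 5 (2-4): L=1.1690, (cx,cy)=(1.0000,0.0000)
member 6 (3-4): L=2.4453, (cx,cy)=(0.2380,-0.9713)
member 7 (3-5): L=1.2372, (cx,cy)=(0.9902,-0.1398)
member 8 (4-5): L=2.2940, (cx,cy)=(0.2803,0.9599)
solve A·x = −loads:
  F[0-1] = +977.3293 N (tension)
  F[0-2] = +1831.5350 N (tension)
  F[1-2] = -2445.6427 N (compression)
  F[1-3] = -1115.3397 N (compression)
  F[2-3] = +2401.4907 N (tension)
  F[2-4] = +516.3898 N (tension)
  F[3-4] = -2169.6096 N (compression)
  F[3-5] = +0.0000 N (tension)
  F[4-5] = -0.0000 N (compression)
  Rx@0 = -2105.0000 N
  Ry@0 = -938.2907 N
  Ry@4 = +2107.2607 N

-2445.643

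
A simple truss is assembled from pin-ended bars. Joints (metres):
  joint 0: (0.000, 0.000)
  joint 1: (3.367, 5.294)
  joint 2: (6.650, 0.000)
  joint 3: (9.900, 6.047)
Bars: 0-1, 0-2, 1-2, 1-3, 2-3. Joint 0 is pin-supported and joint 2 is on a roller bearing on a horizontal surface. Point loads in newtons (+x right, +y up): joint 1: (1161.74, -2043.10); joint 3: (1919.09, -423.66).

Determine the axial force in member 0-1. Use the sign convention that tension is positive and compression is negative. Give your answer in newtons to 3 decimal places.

2214.186

N=4 nodes, M=5 members, R=3 reactions → 2N=8, M+R=8
member 0 (0-1): L=6.2740, (cx,cy)=(0.5367,0.8438)
member 1 (0-2): L=6.6500, (cx,cy)=(1.0000,0.0000)
member 2 (1-2): L=6.2293, (cx,cy)=(0.5270,-0.8499)
member 3 (1-3): L=6.5763, (cx,cy)=(0.9934,0.1145)
member 4 (2-3): L=6.8650, (cx,cy)=(0.4734,0.8808)
solve A·x = −loads:
  F[0-1] = +2214.1863 N (tension)
  F[0-2] = +1892.5672 N (tension)
  F[1-2] = -4292.1023 N (compression)
  F[1-3] = +2303.7118 N (tension)
  F[2-3] = -780.4385 N (compression)
  Rx@0 = -3080.8300 N
  Ry@0 = -1868.3288 N
  Ry@2 = +4335.0888 N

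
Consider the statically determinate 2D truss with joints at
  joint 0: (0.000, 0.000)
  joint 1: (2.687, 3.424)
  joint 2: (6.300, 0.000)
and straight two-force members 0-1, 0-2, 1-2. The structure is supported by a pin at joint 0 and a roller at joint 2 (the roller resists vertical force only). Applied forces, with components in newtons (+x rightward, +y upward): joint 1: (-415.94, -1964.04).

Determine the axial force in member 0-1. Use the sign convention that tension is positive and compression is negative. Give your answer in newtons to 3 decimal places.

-1719.140

N=3 nodes, M=3 members, R=3 reactions → 2N=6, M+R=6
member 0 (0-1): L=4.3524, (cx,cy)=(0.6174,0.7867)
member 1 (0-2): L=6.3000, (cx,cy)=(1.0000,0.0000)
member 2 (1-2): L=4.9777, (cx,cy)=(0.7258,-0.6879)
solve A·x = −loads:
  F[0-1] = -1719.1399 N (compression)
  F[0-2] = +645.3790 N (tension)
  F[1-2] = -889.1521 N (compression)
  Rx@0 = +415.9400 N
  Ry@0 = +1352.4214 N
  Ry@2 = +611.6186 N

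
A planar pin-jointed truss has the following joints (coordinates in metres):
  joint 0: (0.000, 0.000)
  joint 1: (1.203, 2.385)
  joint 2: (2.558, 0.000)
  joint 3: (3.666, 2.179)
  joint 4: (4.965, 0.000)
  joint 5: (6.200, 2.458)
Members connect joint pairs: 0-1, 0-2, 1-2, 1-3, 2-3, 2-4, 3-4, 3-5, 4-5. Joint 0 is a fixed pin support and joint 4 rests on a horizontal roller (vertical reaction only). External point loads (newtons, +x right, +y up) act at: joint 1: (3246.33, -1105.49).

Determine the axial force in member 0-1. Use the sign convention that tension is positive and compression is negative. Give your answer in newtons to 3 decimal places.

808.402

N=6 nodes, M=9 members, R=3 reactions → 2N=12, M+R=12
member 0 (0-1): L=2.6712, (cx,cy)=(0.4504,0.8928)
member 1 (0-2): L=2.5580, (cx,cy)=(1.0000,0.0000)
member 2 (1-2): L=2.7430, (cx,cy)=(0.4940,-0.8695)
member 3 (1-3): L=2.4716, (cx,cy)=(0.9965,-0.0833)
member 4 (2-3): L=2.4445, (cx,cy)=(0.4533,0.8914)
member 5 (2-4): L=2.4070, (cx,cy)=(1.0000,0.0000)
member 6 (3-4): L=2.5368, (cx,cy)=(0.5121,-0.8590)
member 7 (3-5): L=2.5493, (cx,cy)=(0.9940,0.1094)
member 8 (4-5): L=2.7508, (cx,cy)=(0.4490,0.8936)
solve A·x = −loads:
  F[0-1] = +808.4020 N (tension)
  F[0-2] = +2882.2617 N (tension)
  F[1-2] = -1915.3386 N (compression)
  F[1-3] = -1942.8865 N (compression)
  F[2-3] = +1868.2702 N (tension)
  F[2-4] = +1089.3186 N (tension)
  F[3-4] = -2127.3305 N (compression)
  F[3-5] = +0.0000 N (tension)
  F[4-5] = -0.0000 N (compression)
  Rx@0 = -3246.3300 N
  Ry@0 = -721.7812 N
  Ry@4 = +1827.2712 N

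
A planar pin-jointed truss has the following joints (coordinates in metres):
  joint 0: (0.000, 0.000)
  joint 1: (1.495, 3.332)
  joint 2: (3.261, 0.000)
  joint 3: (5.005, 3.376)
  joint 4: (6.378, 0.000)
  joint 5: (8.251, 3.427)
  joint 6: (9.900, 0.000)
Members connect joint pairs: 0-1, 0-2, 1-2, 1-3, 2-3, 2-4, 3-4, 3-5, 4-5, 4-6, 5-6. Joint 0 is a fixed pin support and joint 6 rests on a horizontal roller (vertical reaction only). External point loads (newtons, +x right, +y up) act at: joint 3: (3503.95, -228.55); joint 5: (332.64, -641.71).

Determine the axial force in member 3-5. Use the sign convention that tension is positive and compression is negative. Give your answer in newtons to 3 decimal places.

N=7 nodes, M=11 members, R=3 reactions → 2N=14, M+R=14
member 0 (0-1): L=3.6520, (cx,cy)=(0.4094,0.9124)
member 1 (0-2): L=3.2610, (cx,cy)=(1.0000,0.0000)
member 2 (1-2): L=3.7711, (cx,cy)=(0.4683,-0.8836)
member 3 (1-3): L=3.5103, (cx,cy)=(0.9999,0.0125)
member 4 (2-3): L=3.7999, (cx,cy)=(0.4590,0.8885)
member 5 (2-4): L=3.1170, (cx,cy)=(1.0000,0.0000)
member 6 (3-4): L=3.6445, (cx,cy)=(0.3767,-0.9263)
member 7 (3-5): L=3.2464, (cx,cy)=(0.9999,0.0157)
member 8 (4-5): L=3.9054, (cx,cy)=(0.4796,0.8775)
member 9 (4-6): L=3.5220, (cx,cy)=(1.0000,0.0000)
member 10 (5-6): L=3.8031, (cx,cy)=(0.4336,-0.9011)
solve A·x = −loads:
  F[0-1] = +1194.8390 N (tension)
  F[0-2] = +3347.4677 N (tension)
  F[1-2] = -1218.7525 N (compression)
  F[1-3] = +1059.9497 N (tension)
  F[2-3] = +1212.0500 N (tension)
  F[2-4] = +2220.4354 N (tension)
  F[3-4] = -1446.3495 N (compression)
  F[3-5] = -1343.0775 N (compression)
  F[4-5] = +1526.8329 N (tension)
  F[4-6] = +943.3018 N (tension)
  F[5-6] = -2175.5405 N (compression)
  Rx@0 = -3836.5900 N
  Ry@0 = -1090.1374 N
  Ry@6 = +1960.3974 N

-1343.078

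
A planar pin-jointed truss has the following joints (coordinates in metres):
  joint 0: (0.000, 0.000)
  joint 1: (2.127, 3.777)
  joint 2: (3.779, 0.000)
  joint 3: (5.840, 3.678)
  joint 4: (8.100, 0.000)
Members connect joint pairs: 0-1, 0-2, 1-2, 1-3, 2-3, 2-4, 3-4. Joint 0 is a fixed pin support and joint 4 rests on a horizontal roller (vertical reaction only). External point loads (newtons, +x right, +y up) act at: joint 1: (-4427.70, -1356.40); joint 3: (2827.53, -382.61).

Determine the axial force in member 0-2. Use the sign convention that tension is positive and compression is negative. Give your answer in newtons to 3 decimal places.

-537.129

N=5 nodes, M=7 members, R=3 reactions → 2N=10, M+R=10
member 0 (0-1): L=4.3347, (cx,cy)=(0.4907,0.8713)
member 1 (0-2): L=3.7790, (cx,cy)=(1.0000,0.0000)
member 2 (1-2): L=4.1225, (cx,cy)=(0.4007,-0.9162)
member 3 (1-3): L=3.7143, (cx,cy)=(0.9996,-0.0267)
member 4 (2-3): L=4.2161, (cx,cy)=(0.4888,0.8724)
member 5 (2-4): L=4.3210, (cx,cy)=(1.0000,0.0000)
member 6 (3-4): L=4.3169, (cx,cy)=(0.5235,-0.8520)
solve A·x = −loads:
  F[0-1] = -2166.4274 N (compression)
  F[0-2] = -537.1293 N (compression)
  F[1-2] = +487.6494 N (tension)
  F[1-3] = +3170.3700 N (tension)
  F[2-3] = -512.1466 N (compression)
  F[2-4] = -91.3551 N (compression)
  F[3-4] = +174.4988 N (tension)
  Rx@0 = +1600.1700 N
  Ry@0 = +1887.6844 N
  Ry@4 = -148.6744 N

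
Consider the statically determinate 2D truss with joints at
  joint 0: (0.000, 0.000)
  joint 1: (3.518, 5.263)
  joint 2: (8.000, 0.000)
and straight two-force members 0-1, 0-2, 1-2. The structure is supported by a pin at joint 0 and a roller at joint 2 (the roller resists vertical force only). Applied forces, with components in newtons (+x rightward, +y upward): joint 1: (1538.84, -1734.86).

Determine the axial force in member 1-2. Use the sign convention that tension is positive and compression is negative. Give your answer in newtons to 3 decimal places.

N=3 nodes, M=3 members, R=3 reactions → 2N=6, M+R=6
member 0 (0-1): L=6.3305, (cx,cy)=(0.5557,0.8314)
member 1 (0-2): L=8.0000, (cx,cy)=(1.0000,0.0000)
member 2 (1-2): L=6.9128, (cx,cy)=(0.6484,-0.7613)
solve A·x = −loads:
  F[0-1] = +48.6054 N (tension)
  F[0-2] = +1511.8290 N (tension)
  F[1-2] = -2331.7819 N (compression)
  Rx@0 = -1538.8400 N
  Ry@0 = -40.4090 N
  Ry@2 = +1775.2690 N

-2331.782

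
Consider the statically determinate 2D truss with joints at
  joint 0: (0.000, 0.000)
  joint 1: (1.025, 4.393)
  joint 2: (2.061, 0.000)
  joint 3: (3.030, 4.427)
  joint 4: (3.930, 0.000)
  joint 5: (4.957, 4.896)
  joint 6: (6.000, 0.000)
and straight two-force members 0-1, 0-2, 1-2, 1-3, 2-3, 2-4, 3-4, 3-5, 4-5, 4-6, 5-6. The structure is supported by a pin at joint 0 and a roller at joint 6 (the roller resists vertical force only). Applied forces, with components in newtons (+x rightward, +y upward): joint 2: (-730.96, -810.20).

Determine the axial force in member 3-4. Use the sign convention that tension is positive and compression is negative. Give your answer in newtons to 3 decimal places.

N=7 nodes, M=11 members, R=3 reactions → 2N=14, M+R=14
member 0 (0-1): L=4.5110, (cx,cy)=(0.2272,0.9738)
member 1 (0-2): L=2.0610, (cx,cy)=(1.0000,0.0000)
member 2 (1-2): L=4.5135, (cx,cy)=(0.2295,-0.9733)
member 3 (1-3): L=2.0053, (cx,cy)=(0.9999,0.0170)
member 4 (2-3): L=4.5318, (cx,cy)=(0.2138,0.9769)
member 5 (2-4): L=1.8690, (cx,cy)=(1.0000,0.0000)
member 6 (3-4): L=4.5176, (cx,cy)=(0.1992,-0.9800)
member 7 (3-5): L=1.9833, (cx,cy)=(0.9716,0.2365)
member 8 (4-5): L=5.0026, (cx,cy)=(0.2053,0.9787)
member 9 (4-6): L=2.0700, (cx,cy)=(1.0000,0.0000)
member 10 (5-6): L=5.0059, (cx,cy)=(0.2084,-0.9781)
solve A·x = −loads:
  F[0-1] = -546.1829 N (compression)
  F[0-2] = -606.8549 N (compression)
  F[1-2] = +542.1567 N (tension)
  F[1-3] = -248.5838 N (compression)
  F[2-3] = +289.2071 N (tension)
  F[2-4] = +186.7093 N (tension)
  F[3-4] = -314.7924 N (compression)
  F[3-5] = -127.6151 N (compression)
  F[4-5] = +315.1958 N (tension)
  F[4-6] = +59.2873 N (tension)
  F[5-6] = -284.5487 N (compression)
  Rx@0 = +730.9600 N
  Ry@0 = +531.8963 N
  Ry@6 = +278.3037 N

-314.792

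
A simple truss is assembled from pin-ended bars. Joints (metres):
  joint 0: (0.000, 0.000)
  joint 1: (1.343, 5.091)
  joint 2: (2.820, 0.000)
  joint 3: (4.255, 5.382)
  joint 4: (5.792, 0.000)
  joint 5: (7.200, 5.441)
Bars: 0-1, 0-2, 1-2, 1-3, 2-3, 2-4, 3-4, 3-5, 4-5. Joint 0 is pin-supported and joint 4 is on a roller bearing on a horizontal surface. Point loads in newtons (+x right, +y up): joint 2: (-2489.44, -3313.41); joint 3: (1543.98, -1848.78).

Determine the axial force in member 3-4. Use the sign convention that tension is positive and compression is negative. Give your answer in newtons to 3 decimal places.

-4582.243

N=6 nodes, M=9 members, R=3 reactions → 2N=12, M+R=12
member 0 (0-1): L=5.2652, (cx,cy)=(0.2551,0.9669)
member 1 (0-2): L=2.8200, (cx,cy)=(1.0000,0.0000)
member 2 (1-2): L=5.3009, (cx,cy)=(0.2786,-0.9604)
member 3 (1-3): L=2.9265, (cx,cy)=(0.9950,0.0994)
member 4 (2-3): L=5.5700, (cx,cy)=(0.2576,0.9662)
member 5 (2-4): L=2.9720, (cx,cy)=(1.0000,0.0000)
member 6 (3-4): L=5.5972, (cx,cy)=(0.2746,-0.9616)
member 7 (3-5): L=2.9456, (cx,cy)=(0.9998,0.0200)
member 8 (4-5): L=5.6202, (cx,cy)=(0.2505,0.9681)
solve A·x = −loads:
  F[0-1] = -781.9656 N (compression)
  F[0-2] = -746.0018 N (compression)
  F[1-2] = +744.9261 N (tension)
  F[1-3] = -409.0447 N (compression)
  F[2-3] = +2688.7458 N (tension)
  F[2-4] = +1258.2982 N (tension)
  F[3-4] = -4582.2425 N (compression)
  F[3-5] = -0.0000 N (compression)
  F[4-5] = +0.0000 N (tension)
  Rx@0 = +945.4600 N
  Ry@0 = +756.0996 N
  Ry@4 = +4406.0904 N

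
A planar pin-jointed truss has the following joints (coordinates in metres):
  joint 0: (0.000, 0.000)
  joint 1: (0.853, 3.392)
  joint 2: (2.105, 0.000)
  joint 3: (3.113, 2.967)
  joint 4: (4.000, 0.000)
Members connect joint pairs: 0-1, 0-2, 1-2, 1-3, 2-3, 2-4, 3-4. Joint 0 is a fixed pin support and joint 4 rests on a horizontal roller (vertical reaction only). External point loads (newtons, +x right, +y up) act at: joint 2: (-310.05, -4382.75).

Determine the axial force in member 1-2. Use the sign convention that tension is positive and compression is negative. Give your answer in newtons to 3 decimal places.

N=5 nodes, M=7 members, R=3 reactions → 2N=10, M+R=10
member 0 (0-1): L=3.4976, (cx,cy)=(0.2439,0.9698)
member 1 (0-2): L=2.1050, (cx,cy)=(1.0000,0.0000)
member 2 (1-2): L=3.6157, (cx,cy)=(0.3463,-0.9381)
member 3 (1-3): L=2.2996, (cx,cy)=(0.9828,-0.1848)
member 4 (2-3): L=3.1336, (cx,cy)=(0.3217,0.9468)
member 5 (2-4): L=1.8950, (cx,cy)=(1.0000,0.0000)
member 6 (3-4): L=3.0967, (cx,cy)=(0.2864,-0.9581)
solve A·x = −loads:
  F[0-1] = -2140.9741 N (compression)
  F[0-2] = +212.0926 N (tension)
  F[1-2] = +2490.8053 N (tension)
  F[1-3] = -1408.9022 N (compression)
  F[2-3] = +2160.8924 N (tension)
  F[2-4] = +689.5168 N (tension)
  F[3-4] = -2407.2841 N (compression)
  Rx@0 = +310.0500 N
  Ry@0 = +2076.3278 N
  Ry@4 = +2306.4222 N

2490.805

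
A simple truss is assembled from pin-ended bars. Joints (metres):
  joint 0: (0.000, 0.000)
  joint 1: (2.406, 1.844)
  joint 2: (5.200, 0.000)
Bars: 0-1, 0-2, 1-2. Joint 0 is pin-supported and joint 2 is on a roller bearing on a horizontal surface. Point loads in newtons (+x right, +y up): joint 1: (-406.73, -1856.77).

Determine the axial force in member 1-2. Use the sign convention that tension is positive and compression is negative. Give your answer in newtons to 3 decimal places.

N=3 nodes, M=3 members, R=3 reactions → 2N=6, M+R=6
member 0 (0-1): L=3.0314, (cx,cy)=(0.7937,0.6083)
member 1 (0-2): L=5.2000, (cx,cy)=(1.0000,0.0000)
member 2 (1-2): L=3.3477, (cx,cy)=(0.8346,-0.5508)
solve A·x = −loads:
  F[0-1] = -1877.1603 N (compression)
  F[0-2] = +1083.1757 N (tension)
  F[1-2] = -1297.8150 N (compression)
  Rx@0 = +406.7300 N
  Ry@0 = +1141.8895 N
  Ry@2 = +714.8805 N

-1297.815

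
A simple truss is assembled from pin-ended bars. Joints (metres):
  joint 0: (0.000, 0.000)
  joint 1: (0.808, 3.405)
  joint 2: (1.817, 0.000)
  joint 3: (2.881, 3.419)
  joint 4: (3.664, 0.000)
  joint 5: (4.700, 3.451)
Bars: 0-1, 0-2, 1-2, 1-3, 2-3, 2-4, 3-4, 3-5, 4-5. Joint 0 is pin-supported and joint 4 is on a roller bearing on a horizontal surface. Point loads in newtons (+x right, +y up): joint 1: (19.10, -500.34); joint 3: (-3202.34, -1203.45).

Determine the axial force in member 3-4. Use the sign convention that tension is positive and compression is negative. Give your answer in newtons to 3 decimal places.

N=6 nodes, M=9 members, R=3 reactions → 2N=12, M+R=12
member 0 (0-1): L=3.4996, (cx,cy)=(0.2309,0.9730)
member 1 (0-2): L=1.8170, (cx,cy)=(1.0000,0.0000)
member 2 (1-2): L=3.5514, (cx,cy)=(0.2841,-0.9588)
member 3 (1-3): L=2.0730, (cx,cy)=(1.0000,0.0068)
member 4 (2-3): L=3.5807, (cx,cy)=(0.2971,0.9548)
member 5 (2-4): L=1.8470, (cx,cy)=(1.0000,0.0000)
member 6 (3-4): L=3.5075, (cx,cy)=(0.2232,-0.9748)
member 7 (3-5): L=1.8193, (cx,cy)=(0.9998,0.0176)
member 8 (4-5): L=3.6032, (cx,cy)=(0.2875,0.9578)
solve A·x = −loads:
  F[0-1] = -3718.1017 N (compression)
  F[0-2] = -2324.7806 N (compression)
  F[1-2] = +3238.6255 N (tension)
  F[1-3] = -1797.7492 N (compression)
  F[2-3] = -3252.0485 N (compression)
  F[2-4] = -438.2994 N (compression)
  F[3-4] = +1963.3983 N (tension)
  F[3-5] = -0.0000 N (compression)
  F[4-5] = +0.0000 N (tension)
  Rx@0 = +3183.2400 N
  Ry@0 = +3617.6412 N
  Ry@4 = -1913.8512 N

1963.398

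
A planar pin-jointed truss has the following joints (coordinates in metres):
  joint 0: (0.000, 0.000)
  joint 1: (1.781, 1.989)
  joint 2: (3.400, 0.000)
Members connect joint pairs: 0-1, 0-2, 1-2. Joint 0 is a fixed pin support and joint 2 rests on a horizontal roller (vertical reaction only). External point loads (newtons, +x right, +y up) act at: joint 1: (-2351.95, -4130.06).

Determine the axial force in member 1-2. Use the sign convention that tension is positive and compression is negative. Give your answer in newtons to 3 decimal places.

N=3 nodes, M=3 members, R=3 reactions → 2N=6, M+R=6
member 0 (0-1): L=2.6698, (cx,cy)=(0.6671,0.7450)
member 1 (0-2): L=3.4000, (cx,cy)=(1.0000,0.0000)
member 2 (1-2): L=2.5646, (cx,cy)=(0.6313,-0.7756)
solve A·x = −loads:
  F[0-1] = -4486.6959 N (compression)
  F[0-2] = +641.0327 N (tension)
  F[1-2] = -1015.4454 N (compression)
  Rx@0 = +2351.9500 N
  Ry@0 = +3342.5281 N
  Ry@2 = +787.5319 N

-1015.445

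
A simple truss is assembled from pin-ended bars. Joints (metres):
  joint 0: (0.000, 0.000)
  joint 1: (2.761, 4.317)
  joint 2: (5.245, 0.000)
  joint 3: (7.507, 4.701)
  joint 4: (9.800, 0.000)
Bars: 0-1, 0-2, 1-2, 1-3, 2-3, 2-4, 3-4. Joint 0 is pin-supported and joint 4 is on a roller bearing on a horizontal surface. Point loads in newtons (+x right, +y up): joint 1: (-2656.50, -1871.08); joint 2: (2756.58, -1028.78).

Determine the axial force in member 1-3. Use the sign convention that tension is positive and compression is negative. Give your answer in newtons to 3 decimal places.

93.522

N=5 nodes, M=7 members, R=3 reactions → 2N=10, M+R=10
member 0 (0-1): L=5.1244, (cx,cy)=(0.5388,0.8424)
member 1 (0-2): L=5.2450, (cx,cy)=(1.0000,0.0000)
member 2 (1-2): L=4.9806, (cx,cy)=(0.4987,-0.8668)
member 3 (1-3): L=4.7615, (cx,cy)=(0.9967,0.0806)
member 4 (2-3): L=5.2169, (cx,cy)=(0.4336,0.9011)
member 5 (2-4): L=4.5550, (cx,cy)=(1.0000,0.0000)
member 6 (3-4): L=5.2304, (cx,cy)=(0.4384,-0.8988)
solve A·x = −loads:
  F[0-1] = -3551.9768 N (compression)
  F[0-2] = +2013.8617 N (tension)
  F[1-2] = +1302.3059 N (tension)
  F[1-3] = +93.5222 N (tension)
  F[2-3] = -110.9767 N (compression)
  F[2-4] = -45.0991 N (compression)
  F[3-4] = +102.8726 N (tension)
  Rx@0 = -100.0800 N
  Ry@0 = +2992.3200 N
  Ry@4 = -92.4600 N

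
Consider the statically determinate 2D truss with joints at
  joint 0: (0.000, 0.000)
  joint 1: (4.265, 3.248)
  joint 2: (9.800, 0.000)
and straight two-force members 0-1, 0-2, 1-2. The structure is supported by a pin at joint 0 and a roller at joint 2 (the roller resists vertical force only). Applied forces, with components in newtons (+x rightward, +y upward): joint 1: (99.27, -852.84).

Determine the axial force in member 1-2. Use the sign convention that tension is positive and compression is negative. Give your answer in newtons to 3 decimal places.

N=3 nodes, M=3 members, R=3 reactions → 2N=6, M+R=6
member 0 (0-1): L=5.3609, (cx,cy)=(0.7956,0.6059)
member 1 (0-2): L=9.8000, (cx,cy)=(1.0000,0.0000)
member 2 (1-2): L=6.4176, (cx,cy)=(0.8625,-0.5061)
solve A·x = −loads:
  F[0-1] = -740.7275 N (compression)
  F[0-2] = +688.5696 N (tension)
  F[1-2] = -798.3689 N (compression)
  Rx@0 = -99.2700 N
  Ry@0 = +448.7796 N
  Ry@2 = +404.0604 N

-798.369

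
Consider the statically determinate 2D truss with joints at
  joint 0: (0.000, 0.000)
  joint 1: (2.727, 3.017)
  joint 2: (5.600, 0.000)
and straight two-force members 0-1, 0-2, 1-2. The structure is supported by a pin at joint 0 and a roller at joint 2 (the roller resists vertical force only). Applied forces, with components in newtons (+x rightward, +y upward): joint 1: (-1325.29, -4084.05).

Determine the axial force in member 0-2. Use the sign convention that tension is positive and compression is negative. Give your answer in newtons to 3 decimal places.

1213.942

N=3 nodes, M=3 members, R=3 reactions → 2N=6, M+R=6
member 0 (0-1): L=4.0668, (cx,cy)=(0.6706,0.7419)
member 1 (0-2): L=5.6000, (cx,cy)=(1.0000,0.0000)
member 2 (1-2): L=4.1661, (cx,cy)=(0.6896,-0.7242)
solve A·x = −loads:
  F[0-1] = -3786.7741 N (compression)
  F[0-2] = +1213.9415 N (tension)
  F[1-2] = -1760.3223 N (compression)
  Rx@0 = +1325.2900 N
  Ry@0 = +2809.2635 N
  Ry@2 = +1274.7865 N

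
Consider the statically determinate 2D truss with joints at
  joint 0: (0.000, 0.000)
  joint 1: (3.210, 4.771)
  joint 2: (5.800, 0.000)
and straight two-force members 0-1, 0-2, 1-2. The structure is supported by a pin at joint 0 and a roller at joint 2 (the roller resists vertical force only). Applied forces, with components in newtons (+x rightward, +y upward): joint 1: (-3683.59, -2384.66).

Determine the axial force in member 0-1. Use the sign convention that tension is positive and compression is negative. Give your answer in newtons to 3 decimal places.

N=3 nodes, M=3 members, R=3 reactions → 2N=6, M+R=6
member 0 (0-1): L=5.7504, (cx,cy)=(0.5582,0.8297)
member 1 (0-2): L=5.8000, (cx,cy)=(1.0000,0.0000)
member 2 (1-2): L=5.4287, (cx,cy)=(0.4771,-0.8789)
solve A·x = −loads:
  F[0-1] = -4935.5206 N (compression)
  F[0-2] = -928.4503 N (compression)
  F[1-2] = +1946.0454 N (tension)
  Rx@0 = +3683.5900 N
  Ry@0 = +4094.9444 N
  Ry@2 = -1710.2844 N

-4935.521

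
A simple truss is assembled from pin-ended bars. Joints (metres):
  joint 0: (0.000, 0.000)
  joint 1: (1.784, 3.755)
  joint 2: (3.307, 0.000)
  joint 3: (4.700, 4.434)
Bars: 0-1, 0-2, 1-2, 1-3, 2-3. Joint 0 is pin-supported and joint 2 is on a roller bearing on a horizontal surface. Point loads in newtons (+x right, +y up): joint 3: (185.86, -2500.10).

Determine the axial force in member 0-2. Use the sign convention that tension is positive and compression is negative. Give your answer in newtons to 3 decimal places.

N=4 nodes, M=5 members, R=3 reactions → 2N=8, M+R=8
member 0 (0-1): L=4.1572, (cx,cy)=(0.4291,0.9032)
member 1 (0-2): L=3.3070, (cx,cy)=(1.0000,0.0000)
member 2 (1-2): L=4.0521, (cx,cy)=(0.3759,-0.9267)
member 3 (1-3): L=2.9940, (cx,cy)=(0.9739,0.2268)
member 4 (2-3): L=4.6477, (cx,cy)=(0.2997,0.9540)
solve A·x = −loads:
  F[0-1] = +1441.8176 N (tension)
  F[0-2] = -432.8678 N (compression)
  F[1-2] = -1142.0241 N (compression)
  F[1-3] = +1075.9978 N (tension)
  F[2-3] = -2876.3557 N (compression)
  Rx@0 = -185.8600 N
  Ry@0 = -1302.3110 N
  Ry@2 = +3802.4110 N

-432.868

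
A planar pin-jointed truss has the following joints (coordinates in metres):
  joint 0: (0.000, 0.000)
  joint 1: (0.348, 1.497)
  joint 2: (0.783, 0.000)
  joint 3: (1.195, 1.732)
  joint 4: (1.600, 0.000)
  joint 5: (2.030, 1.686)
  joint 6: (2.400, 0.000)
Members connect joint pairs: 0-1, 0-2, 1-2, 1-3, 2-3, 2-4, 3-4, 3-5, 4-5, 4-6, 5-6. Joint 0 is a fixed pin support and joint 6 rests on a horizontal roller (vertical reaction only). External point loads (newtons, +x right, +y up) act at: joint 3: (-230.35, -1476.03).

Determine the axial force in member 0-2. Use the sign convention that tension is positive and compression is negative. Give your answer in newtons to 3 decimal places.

N=7 nodes, M=11 members, R=3 reactions → 2N=14, M+R=14
member 0 (0-1): L=1.5369, (cx,cy)=(0.2264,0.9740)
member 1 (0-2): L=0.7830, (cx,cy)=(1.0000,0.0000)
member 2 (1-2): L=1.5589, (cx,cy)=(0.2790,-0.9603)
member 3 (1-3): L=0.8790, (cx,cy)=(0.9636,0.2674)
member 4 (2-3): L=1.7803, (cx,cy)=(0.2314,0.9729)
member 5 (2-4): L=0.8170, (cx,cy)=(1.0000,0.0000)
member 6 (3-4): L=1.7787, (cx,cy)=(0.2277,-0.9737)
member 7 (3-5): L=0.8363, (cx,cy)=(0.9985,-0.0550)
member 8 (4-5): L=1.7400, (cx,cy)=(0.2471,0.9690)
member 9 (4-6): L=0.8000, (cx,cy)=(1.0000,0.0000)
member 10 (5-6): L=1.7261, (cx,cy)=(0.2144,-0.9768)
solve A·x = −loads:
  F[0-1] = -931.5193 N (compression)
  F[0-2] = -19.4285 N (compression)
  F[1-2] = +817.9692 N (tension)
  F[1-3] = -455.7568 N (compression)
  F[2-3] = -807.3964 N (compression)
  F[2-4] = +395.6630 N (tension)
  F[3-4] = -568.9896 N (compression)
  F[3-5] = -266.5123 N (compression)
  F[4-5] = +571.7795 N (tension)
  F[4-6] = +124.8046 N (tension)
  F[5-6] = -582.2374 N (compression)
  Rx@0 = +230.3500 N
  Ry@0 = +907.3260 N
  Ry@6 = +568.7040 N

-19.429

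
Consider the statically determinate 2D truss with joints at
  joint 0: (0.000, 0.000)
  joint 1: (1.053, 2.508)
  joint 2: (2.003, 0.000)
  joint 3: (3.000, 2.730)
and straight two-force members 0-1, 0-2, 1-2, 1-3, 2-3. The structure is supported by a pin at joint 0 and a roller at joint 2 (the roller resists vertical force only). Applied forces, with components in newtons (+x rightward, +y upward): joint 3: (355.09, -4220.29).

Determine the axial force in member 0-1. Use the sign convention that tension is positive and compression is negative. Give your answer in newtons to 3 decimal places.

N=4 nodes, M=5 members, R=3 reactions → 2N=8, M+R=8
member 0 (0-1): L=2.7201, (cx,cy)=(0.3871,0.9220)
member 1 (0-2): L=2.0030, (cx,cy)=(1.0000,0.0000)
member 2 (1-2): L=2.6819, (cx,cy)=(0.3542,-0.9352)
member 3 (1-3): L=1.9596, (cx,cy)=(0.9936,0.1133)
member 4 (2-3): L=2.9064, (cx,cy)=(0.3430,0.9393)
solve A·x = −loads:
  F[0-1] = +2803.2030 N (tension)
  F[0-2] = -730.0859 N (compression)
  F[1-2] = -2522.5817 N (compression)
  F[1-3] = +1991.5638 N (tension)
  F[2-3] = -4733.1129 N (compression)
  Rx@0 = -355.0900 N
  Ry@0 = -2584.6355 N
  Ry@2 = +6804.9255 N

2803.203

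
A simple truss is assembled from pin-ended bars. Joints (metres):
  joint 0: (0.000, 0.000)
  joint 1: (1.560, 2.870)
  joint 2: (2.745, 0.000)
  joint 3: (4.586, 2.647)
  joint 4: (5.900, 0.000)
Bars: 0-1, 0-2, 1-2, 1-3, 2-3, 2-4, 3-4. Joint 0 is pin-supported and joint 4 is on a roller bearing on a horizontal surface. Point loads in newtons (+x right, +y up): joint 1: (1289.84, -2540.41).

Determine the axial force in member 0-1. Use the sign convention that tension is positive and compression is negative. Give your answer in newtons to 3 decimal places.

N=5 nodes, M=7 members, R=3 reactions → 2N=10, M+R=10
member 0 (0-1): L=3.2666, (cx,cy)=(0.4776,0.8786)
member 1 (0-2): L=2.7450, (cx,cy)=(1.0000,0.0000)
member 2 (1-2): L=3.1050, (cx,cy)=(0.3816,-0.9243)
member 3 (1-3): L=3.0342, (cx,cy)=(0.9973,-0.0735)
member 4 (2-3): L=3.2243, (cx,cy)=(0.5710,0.8210)
member 5 (2-4): L=3.1550, (cx,cy)=(1.0000,0.0000)
member 6 (3-4): L=2.9552, (cx,cy)=(0.4446,-0.8957)
solve A·x = −loads:
  F[0-1] = -1412.7960 N (compression)
  F[0-2] = +1964.5415 N (tension)
  F[1-2] = -1288.0765 N (compression)
  F[1-3] = -1476.9536 N (compression)
  F[2-3] = +1450.2290 N (tension)
  F[2-4] = +644.9036 N (tension)
  F[3-4] = -1450.3949 N (compression)
  Rx@0 = -1289.8400 N
  Ry@0 = +1241.2777 N
  Ry@4 = +1299.1323 N

-1412.796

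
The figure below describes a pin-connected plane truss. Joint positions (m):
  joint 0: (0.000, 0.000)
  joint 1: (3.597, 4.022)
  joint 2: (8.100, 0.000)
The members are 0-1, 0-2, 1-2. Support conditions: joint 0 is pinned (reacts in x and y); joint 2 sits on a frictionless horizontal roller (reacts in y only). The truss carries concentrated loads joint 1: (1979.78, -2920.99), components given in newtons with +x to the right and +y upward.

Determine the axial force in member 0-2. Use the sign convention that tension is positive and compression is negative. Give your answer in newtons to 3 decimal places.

2552.874

N=3 nodes, M=3 members, R=3 reactions → 2N=6, M+R=6
member 0 (0-1): L=5.3958, (cx,cy)=(0.6666,0.7454)
member 1 (0-2): L=8.1000, (cx,cy)=(1.0000,0.0000)
member 2 (1-2): L=6.0377, (cx,cy)=(0.7458,-0.6662)
solve A·x = −loads:
  F[0-1] = -859.6928 N (compression)
  F[0-2] = +2552.8744 N (tension)
  F[1-2] = -3422.9225 N (compression)
  Rx@0 = -1979.7800 N
  Ry@0 = +640.8078 N
  Ry@2 = +2280.1822 N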